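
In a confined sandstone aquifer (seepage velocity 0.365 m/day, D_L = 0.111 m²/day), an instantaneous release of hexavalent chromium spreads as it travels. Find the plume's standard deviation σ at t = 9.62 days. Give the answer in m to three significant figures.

1.46 m

Dispersive spreading gives a Gaussian with σ² = 2Dt; advection only shifts the center.
σ = √(2 × 0.111 × 9.62) = 1.46 m.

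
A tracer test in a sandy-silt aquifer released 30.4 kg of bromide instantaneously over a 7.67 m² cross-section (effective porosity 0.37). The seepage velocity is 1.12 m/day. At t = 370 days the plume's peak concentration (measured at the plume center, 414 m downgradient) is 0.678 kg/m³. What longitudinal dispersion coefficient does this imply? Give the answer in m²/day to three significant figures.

0.0537 m²/day

At the plume center C_max = M/(n_e·A·√(4πDt)), so D = M²/(4πt·(n_e·A·C_max)²).
n_e·A·C_max = 0.37 × 7.67 × 0.678 = 1.924 kg/m.
D = 30.4²/(4π × 370 × 1.924²) = 0.0537 m²/day.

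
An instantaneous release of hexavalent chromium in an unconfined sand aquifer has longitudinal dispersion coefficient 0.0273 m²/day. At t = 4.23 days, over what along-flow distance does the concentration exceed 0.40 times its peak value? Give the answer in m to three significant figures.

The plume is Gaussian with σ = √(2Dt) = √(2 × 0.0273 × 4.23) = 0.4806 m.
C/C_peak = exp(−Δx²/(2σ²)) = 0.40 ⇒ Δx = σ·√(−2 ln 0.40) = 0.4806 × 1.354 = 0.6507 m.
Width = 2Δx = 1.30 m.

1.30 m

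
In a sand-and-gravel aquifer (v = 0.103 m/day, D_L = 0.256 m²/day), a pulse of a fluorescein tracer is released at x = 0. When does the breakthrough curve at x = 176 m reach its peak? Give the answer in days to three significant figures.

For the 1D instantaneous-source solution, setting ∂C/∂t = 0 at fixed x gives v²t² + 2Dt − x² = 0, so t = (√(D² + v²x²) − D)/v².
√(D² + v²x²) = √(0.256² + 0.103² × 176²) = 18.13; v² = 0.010609.
t = (18.13 − 0.256)/0.010609 = 1680 days (vs. the pure-advection estimate x/v = 1710 d).

1680 days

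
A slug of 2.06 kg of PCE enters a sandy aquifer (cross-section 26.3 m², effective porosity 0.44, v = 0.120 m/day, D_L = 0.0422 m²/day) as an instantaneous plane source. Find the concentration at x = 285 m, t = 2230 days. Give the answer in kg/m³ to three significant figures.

For an instantaneous plane source, C(x,t) = M/(n_e·A·√(4πDt)) · exp(−(x−vt)²/(4Dt)), with n_e·A the pore (flow) area.
Plume center vt = 0.120 × 2230 = 267.6 m, so the well at 285 m is 17.4 m downgradient of the peak.
√(4πDt) = 34.39 m, giving peak height M/(n_e·A·√(4πDt)) = 2.06/(0.44 × 26.3 × 34.39) = 0.005176 kg/m³.
(x−vt)²/(4Dt) = (17.4)²/(4 × 0.0422 × 2230) = 0.8043; exp(−0.8043) = 0.4474.
C = 0.005176 × 0.4474 = 0.00232 kg/m³.

0.00232 kg/m³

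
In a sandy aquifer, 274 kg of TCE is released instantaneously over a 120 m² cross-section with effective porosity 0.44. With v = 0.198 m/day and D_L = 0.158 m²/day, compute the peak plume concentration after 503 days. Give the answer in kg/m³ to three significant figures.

The peak of an instantaneous 1D plume sits at x = vt; there the Gaussian factor is 1 and C_max = M/(n_e·A·√(4πDt)), where n_e·A is the pore area the mass is dissolved in.
√(4πDt) = √(4π × 0.158 × 503) = 31.60 m, so C_max = 274/(0.44 × 120 × 31.60) = 0.164 kg/m³.

0.164 kg/m³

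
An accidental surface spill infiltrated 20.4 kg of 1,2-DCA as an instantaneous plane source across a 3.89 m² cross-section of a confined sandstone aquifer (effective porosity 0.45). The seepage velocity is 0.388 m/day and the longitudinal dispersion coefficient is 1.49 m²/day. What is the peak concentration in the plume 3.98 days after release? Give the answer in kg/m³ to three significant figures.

The peak of an instantaneous 1D plume sits at x = vt; there the Gaussian factor is 1 and C_max = M/(n_e·A·√(4πDt)), where n_e·A is the pore area the mass is dissolved in.
√(4πDt) = √(4π × 1.49 × 3.98) = 8.633 m, so C_max = 20.4/(0.45 × 3.89 × 8.633) = 1.35 kg/m³.

1.35 kg/m³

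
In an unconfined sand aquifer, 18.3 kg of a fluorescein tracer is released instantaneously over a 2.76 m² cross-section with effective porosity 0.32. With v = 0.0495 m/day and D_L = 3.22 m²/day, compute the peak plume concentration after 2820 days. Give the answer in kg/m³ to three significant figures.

The peak of an instantaneous 1D plume sits at x = vt; there the Gaussian factor is 1 and C_max = M/(n_e·A·√(4πDt)), where n_e·A is the pore area the mass is dissolved in.
√(4πDt) = √(4π × 3.22 × 2820) = 337.8 m, so C_max = 18.3/(0.32 × 2.76 × 337.8) = 0.0613 kg/m³.

0.0613 kg/m³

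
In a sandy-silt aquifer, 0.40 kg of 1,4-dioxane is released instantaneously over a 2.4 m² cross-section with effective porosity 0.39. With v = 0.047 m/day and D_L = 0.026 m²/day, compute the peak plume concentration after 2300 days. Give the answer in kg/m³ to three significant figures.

0.0156 kg/m³

The peak of an instantaneous 1D plume sits at x = vt; there the Gaussian factor is 1 and C_max = M/(n_e·A·√(4πDt)), where n_e·A is the pore area the mass is dissolved in.
√(4πDt) = √(4π × 0.026 × 2300) = 27.41 m, so C_max = 0.40/(0.39 × 2.4 × 27.41) = 0.0156 kg/m³.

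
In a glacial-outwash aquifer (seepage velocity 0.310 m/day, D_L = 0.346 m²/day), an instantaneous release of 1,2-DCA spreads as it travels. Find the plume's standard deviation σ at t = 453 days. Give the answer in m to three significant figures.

17.7 m

Dispersive spreading gives a Gaussian with σ² = 2Dt; advection only shifts the center.
σ = √(2 × 0.346 × 453) = 17.7 m.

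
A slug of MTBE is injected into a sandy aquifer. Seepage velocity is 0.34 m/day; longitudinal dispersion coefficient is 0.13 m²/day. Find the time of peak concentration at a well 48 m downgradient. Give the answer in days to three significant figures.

140 days

For the 1D instantaneous-source solution, setting ∂C/∂t = 0 at fixed x gives v²t² + 2Dt − x² = 0, so t = (√(D² + v²x²) − D)/v².
√(D² + v²x²) = √(0.13² + 0.34² × 48²) = 16.32; v² = 0.1156.
t = (16.32 − 0.13)/0.1156 = 140 days (vs. the pure-advection estimate x/v = 141 d).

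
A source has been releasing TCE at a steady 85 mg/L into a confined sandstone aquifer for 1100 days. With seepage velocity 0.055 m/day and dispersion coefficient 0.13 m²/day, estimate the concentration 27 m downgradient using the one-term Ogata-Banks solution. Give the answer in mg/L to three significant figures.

83.0 mg/L

For a continuous step input, C/C₀ ≈ ½·erfc((x−vt)/(2√(Dt))).
vt = 0.055 × 1100 = 60.5 m and 2√(Dt) = 2√(0.13 × 1100) = 23.92 m.
Argument (x−vt)/(2√(Dt)) = (27 − 60.5)/23.92 = -1.401; ½·erfc(-1.401) = 0.9762.
C = 85 × 0.9762 = 83.0 mg/L.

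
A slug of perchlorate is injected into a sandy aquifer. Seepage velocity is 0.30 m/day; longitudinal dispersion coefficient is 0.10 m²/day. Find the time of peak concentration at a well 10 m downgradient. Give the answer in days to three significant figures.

32.2 days

For the 1D instantaneous-source solution, setting ∂C/∂t = 0 at fixed x gives v²t² + 2Dt − x² = 0, so t = (√(D² + v²x²) − D)/v².
√(D² + v²x²) = √(0.10² + 0.30² × 10²) = 3.002; v² = 0.09.
t = (3.002 − 0.10)/0.09 = 32.2 days (vs. the pure-advection estimate x/v = 33.3 d).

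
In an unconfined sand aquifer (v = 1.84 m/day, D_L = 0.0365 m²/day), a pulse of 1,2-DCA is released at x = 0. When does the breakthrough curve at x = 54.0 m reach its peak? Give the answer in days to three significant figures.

29.3 days

For the 1D instantaneous-source solution, setting ∂C/∂t = 0 at fixed x gives v²t² + 2Dt − x² = 0, so t = (√(D² + v²x²) − D)/v².
√(D² + v²x²) = √(0.0365² + 1.84² × 54.0²) = 99.36; v² = 3.3856.
t = (99.36 − 0.0365)/3.3856 = 29.3 days (vs. the pure-advection estimate x/v = 29.3 d).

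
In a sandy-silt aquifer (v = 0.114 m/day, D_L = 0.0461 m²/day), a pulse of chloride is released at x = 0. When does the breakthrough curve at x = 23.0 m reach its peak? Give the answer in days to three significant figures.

For the 1D instantaneous-source solution, setting ∂C/∂t = 0 at fixed x gives v²t² + 2Dt − x² = 0, so t = (√(D² + v²x²) − D)/v².
√(D² + v²x²) = √(0.0461² + 0.114² × 23.0²) = 2.622; v² = 0.012996.
t = (2.622 − 0.0461)/0.012996 = 198 days (vs. the pure-advection estimate x/v = 202 d).

198 days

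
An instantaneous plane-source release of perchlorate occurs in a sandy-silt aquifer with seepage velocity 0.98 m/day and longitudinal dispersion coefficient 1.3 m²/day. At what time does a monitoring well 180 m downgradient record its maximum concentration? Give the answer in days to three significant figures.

For the 1D instantaneous-source solution, setting ∂C/∂t = 0 at fixed x gives v²t² + 2Dt − x² = 0, so t = (√(D² + v²x²) − D)/v².
√(D² + v²x²) = √(1.3² + 0.98² × 180²) = 176.4; v² = 0.9604.
t = (176.4 − 1.3)/0.9604 = 182 days (vs. the pure-advection estimate x/v = 184 d).

182 days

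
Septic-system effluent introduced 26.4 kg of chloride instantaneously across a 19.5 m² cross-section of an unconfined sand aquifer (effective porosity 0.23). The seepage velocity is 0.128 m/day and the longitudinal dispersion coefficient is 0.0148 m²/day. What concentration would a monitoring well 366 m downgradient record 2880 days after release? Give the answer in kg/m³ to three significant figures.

0.244 kg/m³

For an instantaneous plane source, C(x,t) = M/(n_e·A·√(4πDt)) · exp(−(x−vt)²/(4Dt)), with n_e·A the pore (flow) area.
Plume center vt = 0.128 × 2880 = 368.64 m, so the well at 366 m is 2.64 m upgradient of the peak.
√(4πDt) = 23.14 m, giving peak height M/(n_e·A·√(4πDt)) = 26.4/(0.23 × 19.5 × 23.14) = 0.2544 kg/m³.
(x−vt)²/(4Dt) = (-2.64)²/(4 × 0.0148 × 2880) = 0.04088; exp(−0.04088) = 0.9599.
C = 0.2544 × 0.9599 = 0.244 kg/m³.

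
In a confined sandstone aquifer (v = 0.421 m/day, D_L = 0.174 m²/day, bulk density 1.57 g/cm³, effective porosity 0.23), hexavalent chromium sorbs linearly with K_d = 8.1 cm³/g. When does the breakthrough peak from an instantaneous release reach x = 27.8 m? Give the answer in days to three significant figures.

3660 days

Retardation factor R = 1 + ρ_b·K_d/n = 1 + 1.57 × 8.1/0.23 = 56.29.
Sorption retards both mechanisms: v_R = v/R = 0.007479 m/day, D_R = D/R = 0.003091 m²/day.
Peak time from v_R²t² + 2D_R t − x² = 0: t = (√(D_R² + v_R²x²) − D_R)/v_R².
√(D_R² + v_R²x²) = √(0.003091² + 0.007479² × 27.8²) = 0.2079; v_R² = 5.594e-05.
t = (0.2079 − 0.003091)/5.594e-05 = 3660 days.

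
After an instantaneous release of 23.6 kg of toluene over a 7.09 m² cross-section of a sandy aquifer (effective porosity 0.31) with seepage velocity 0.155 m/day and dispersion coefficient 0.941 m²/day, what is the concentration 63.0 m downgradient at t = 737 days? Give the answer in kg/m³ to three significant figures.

For an instantaneous plane source, C(x,t) = M/(n_e·A·√(4πDt)) · exp(−(x−vt)²/(4Dt)), with n_e·A the pore (flow) area.
Plume center vt = 0.155 × 737 = 114.235 m, so the well at 63.0 m is 51.235 m upgradient of the peak.
√(4πDt) = 93.35 m, giving peak height M/(n_e·A·√(4πDt)) = 23.6/(0.31 × 7.09 × 93.35) = 0.1150 kg/m³.
(x−vt)²/(4Dt) = (-51.235)²/(4 × 0.941 × 737) = 0.9463; exp(−0.9463) = 0.3882.
C = 0.1150 × 0.3882 = 0.0446 kg/m³.

0.0446 kg/m³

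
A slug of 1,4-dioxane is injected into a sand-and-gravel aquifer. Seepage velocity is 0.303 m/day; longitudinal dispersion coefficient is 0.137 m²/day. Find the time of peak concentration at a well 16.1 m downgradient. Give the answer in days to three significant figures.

For the 1D instantaneous-source solution, setting ∂C/∂t = 0 at fixed x gives v²t² + 2Dt − x² = 0, so t = (√(D² + v²x²) − D)/v².
√(D² + v²x²) = √(0.137² + 0.303² × 16.1²) = 4.880; v² = 0.091809.
t = (4.880 − 0.137)/0.091809 = 51.7 days (vs. the pure-advection estimate x/v = 53.1 d).

51.7 days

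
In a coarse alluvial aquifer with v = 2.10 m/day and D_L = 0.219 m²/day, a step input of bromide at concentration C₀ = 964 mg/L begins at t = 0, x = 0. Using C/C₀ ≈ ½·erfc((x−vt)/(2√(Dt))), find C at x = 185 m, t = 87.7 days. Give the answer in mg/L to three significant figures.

For a continuous step input, C/C₀ ≈ ½·erfc((x−vt)/(2√(Dt))).
vt = 2.10 × 87.7 = 184.17 m and 2√(Dt) = 2√(0.219 × 87.7) = 8.765 m.
Argument (x−vt)/(2√(Dt)) = (185 − 184.17)/8.765 = 0.09469; ½·erfc(0.09469) = 0.4467.
C = 964 × 0.4467 = 431 mg/L.

431 mg/L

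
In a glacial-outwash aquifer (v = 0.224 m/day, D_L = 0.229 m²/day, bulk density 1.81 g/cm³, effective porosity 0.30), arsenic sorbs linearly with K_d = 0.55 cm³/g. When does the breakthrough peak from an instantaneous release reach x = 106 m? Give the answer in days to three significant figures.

Retardation factor R = 1 + ρ_b·K_d/n = 1 + 1.81 × 0.55/0.30 = 4.318.
Sorption retards both mechanisms: v_R = v/R = 0.05188 m/day, D_R = D/R = 0.05303 m²/day.
Peak time from v_R²t² + 2D_R t − x² = 0: t = (√(D_R² + v_R²x²) − D_R)/v_R².
√(D_R² + v_R²x²) = √(0.05303² + 0.05188² × 106²) = 5.500; v_R² = 0.002692.
t = (5.500 − 0.05303)/0.002692 = 2020 days.

2020 days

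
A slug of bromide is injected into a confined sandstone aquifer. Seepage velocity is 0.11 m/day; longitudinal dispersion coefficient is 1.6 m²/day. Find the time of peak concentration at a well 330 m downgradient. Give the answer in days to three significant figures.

For the 1D instantaneous-source solution, setting ∂C/∂t = 0 at fixed x gives v²t² + 2Dt − x² = 0, so t = (√(D² + v²x²) − D)/v².
√(D² + v²x²) = √(1.6² + 0.11² × 330²) = 36.34; v² = 0.0121.
t = (36.34 − 1.6)/0.0121 = 2870 days (vs. the pure-advection estimate x/v = 3000 d).

2870 days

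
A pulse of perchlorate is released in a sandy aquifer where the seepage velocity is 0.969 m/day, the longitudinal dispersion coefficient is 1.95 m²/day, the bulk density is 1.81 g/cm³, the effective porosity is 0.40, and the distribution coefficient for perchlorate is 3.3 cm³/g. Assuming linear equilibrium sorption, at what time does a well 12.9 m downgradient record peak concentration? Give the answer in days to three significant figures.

182 days

Retardation factor R = 1 + ρ_b·K_d/n = 1 + 1.81 × 3.3/0.40 = 15.93.
Sorption retards both mechanisms: v_R = v/R = 0.06083 m/day, D_R = D/R = 0.1224 m²/day.
Peak time from v_R²t² + 2D_R t − x² = 0: t = (√(D_R² + v_R²x²) − D_R)/v_R².
√(D_R² + v_R²x²) = √(0.1224² + 0.06083² × 12.9²) = 0.7942; v_R² = 0.003700.
t = (0.7942 − 0.1224)/0.003700 = 182 days.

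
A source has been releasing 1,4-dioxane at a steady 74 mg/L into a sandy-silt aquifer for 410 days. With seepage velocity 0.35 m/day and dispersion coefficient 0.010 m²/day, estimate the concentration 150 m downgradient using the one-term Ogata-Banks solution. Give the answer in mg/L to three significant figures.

0.859 mg/L

For a continuous step input, C/C₀ ≈ ½·erfc((x−vt)/(2√(Dt))).
vt = 0.35 × 410 = 143.5 m and 2√(Dt) = 2√(0.010 × 410) = 4.050 m.
Argument (x−vt)/(2√(Dt)) = (150 − 143.5)/4.050 = 1.605; ½·erfc(1.605) = 0.01161.
C = 74 × 0.01161 = 0.859 mg/L.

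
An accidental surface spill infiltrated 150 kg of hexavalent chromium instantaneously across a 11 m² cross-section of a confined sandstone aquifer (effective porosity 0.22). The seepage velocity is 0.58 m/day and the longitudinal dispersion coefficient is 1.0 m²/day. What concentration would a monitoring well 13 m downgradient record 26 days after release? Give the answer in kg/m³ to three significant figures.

For an instantaneous plane source, C(x,t) = M/(n_e·A·√(4πDt)) · exp(−(x−vt)²/(4Dt)), with n_e·A the pore (flow) area.
Plume center vt = 0.58 × 26 = 15.08 m, so the well at 13 m is 2.08 m upgradient of the peak.
√(4πDt) = 18.08 m, giving peak height M/(n_e·A·√(4πDt)) = 150/(0.22 × 11 × 18.08) = 3.428 kg/m³.
(x−vt)²/(4Dt) = (-2.08)²/(4 × 1.0 × 26) = 0.04160; exp(−0.04160) = 0.9593.
C = 3.428 × 0.9593 = 3.29 kg/m³.

3.29 kg/m³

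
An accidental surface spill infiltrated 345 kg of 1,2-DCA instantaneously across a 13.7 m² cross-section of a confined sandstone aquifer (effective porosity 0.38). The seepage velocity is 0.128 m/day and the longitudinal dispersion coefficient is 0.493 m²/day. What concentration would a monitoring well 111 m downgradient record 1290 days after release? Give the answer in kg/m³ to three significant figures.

For an instantaneous plane source, C(x,t) = M/(n_e·A·√(4πDt)) · exp(−(x−vt)²/(4Dt)), with n_e·A the pore (flow) area.
Plume center vt = 0.128 × 1290 = 165.12 m, so the well at 111 m is 54.12 m upgradient of the peak.
√(4πDt) = 89.40 m, giving peak height M/(n_e·A·√(4πDt)) = 345/(0.38 × 13.7 × 89.40) = 0.7413 kg/m³.
(x−vt)²/(4Dt) = (-54.12)²/(4 × 0.493 × 1290) = 1.151; exp(−1.151) = 0.3163.
C = 0.7413 × 0.3163 = 0.234 kg/m³.

0.234 kg/m³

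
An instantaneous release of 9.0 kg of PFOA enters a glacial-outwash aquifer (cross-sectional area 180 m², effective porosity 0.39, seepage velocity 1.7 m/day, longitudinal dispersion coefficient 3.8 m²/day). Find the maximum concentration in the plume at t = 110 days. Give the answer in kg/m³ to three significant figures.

0.00177 kg/m³

The peak of an instantaneous 1D plume sits at x = vt; there the Gaussian factor is 1 and C_max = M/(n_e·A·√(4πDt)), where n_e·A is the pore area the mass is dissolved in.
√(4πDt) = √(4π × 3.8 × 110) = 72.48 m, so C_max = 9.0/(0.39 × 180 × 72.48) = 0.00177 kg/m³.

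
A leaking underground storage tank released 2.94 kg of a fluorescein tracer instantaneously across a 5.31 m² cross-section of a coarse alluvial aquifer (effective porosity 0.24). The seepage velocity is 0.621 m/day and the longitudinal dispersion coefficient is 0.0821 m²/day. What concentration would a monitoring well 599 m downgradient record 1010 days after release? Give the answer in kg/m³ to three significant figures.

0.00649 kg/m³

For an instantaneous plane source, C(x,t) = M/(n_e·A·√(4πDt)) · exp(−(x−vt)²/(4Dt)), with n_e·A the pore (flow) area.
Plume center vt = 0.621 × 1010 = 627.21 m, so the well at 599 m is 28.21 m upgradient of the peak.
√(4πDt) = 32.28 m, giving peak height M/(n_e·A·√(4πDt)) = 2.94/(0.24 × 5.31 × 32.28) = 0.07147 kg/m³.
(x−vt)²/(4Dt) = (-28.21)²/(4 × 0.0821 × 1010) = 2.399; exp(−2.399) = 0.09081.
C = 0.07147 × 0.09081 = 0.00649 kg/m³.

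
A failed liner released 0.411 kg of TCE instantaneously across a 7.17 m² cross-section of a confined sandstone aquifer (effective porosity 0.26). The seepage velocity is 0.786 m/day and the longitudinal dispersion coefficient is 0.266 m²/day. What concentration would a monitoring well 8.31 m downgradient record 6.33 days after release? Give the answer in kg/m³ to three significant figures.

0.00920 kg/m³

For an instantaneous plane source, C(x,t) = M/(n_e·A·√(4πDt)) · exp(−(x−vt)²/(4Dt)), with n_e·A the pore (flow) area.
Plume center vt = 0.786 × 6.33 = 4.97538 m, so the well at 8.31 m is 3.33462 m downgradient of the peak.
√(4πDt) = 4.600 m, giving peak height M/(n_e·A·√(4πDt)) = 0.411/(0.26 × 7.17 × 4.600) = 0.04793 kg/m³.
(x−vt)²/(4Dt) = (3.33462)²/(4 × 0.266 × 6.33) = 1.651; exp(−1.651) = 0.1919.
C = 0.04793 × 0.1919 = 0.00920 kg/m³.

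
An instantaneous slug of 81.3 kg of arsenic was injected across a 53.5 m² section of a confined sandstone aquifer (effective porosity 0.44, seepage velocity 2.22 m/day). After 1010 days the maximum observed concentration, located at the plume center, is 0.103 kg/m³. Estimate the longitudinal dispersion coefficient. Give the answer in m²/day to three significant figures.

At the plume center C_max = M/(n_e·A·√(4πDt)), so D = M²/(4πt·(n_e·A·C_max)²).
n_e·A·C_max = 0.44 × 53.5 × 0.103 = 2.425 kg/m.
D = 81.3²/(4π × 1010 × 2.425²) = 0.0886 m²/day.

0.0886 m²/day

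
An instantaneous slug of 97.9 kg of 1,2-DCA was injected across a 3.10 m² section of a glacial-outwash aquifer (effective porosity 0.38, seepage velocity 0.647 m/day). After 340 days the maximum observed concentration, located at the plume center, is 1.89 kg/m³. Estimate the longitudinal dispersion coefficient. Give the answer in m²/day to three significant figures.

0.453 m²/day

At the plume center C_max = M/(n_e·A·√(4πDt)), so D = M²/(4πt·(n_e·A·C_max)²).
n_e·A·C_max = 0.38 × 3.10 × 1.89 = 2.226 kg/m.
D = 97.9²/(4π × 340 × 2.226²) = 0.453 m²/day.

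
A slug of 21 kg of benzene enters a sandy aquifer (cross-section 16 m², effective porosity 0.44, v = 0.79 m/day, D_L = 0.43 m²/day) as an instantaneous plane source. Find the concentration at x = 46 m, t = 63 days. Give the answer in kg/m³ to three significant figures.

0.142 kg/m³

For an instantaneous plane source, C(x,t) = M/(n_e·A·√(4πDt)) · exp(−(x−vt)²/(4Dt)), with n_e·A the pore (flow) area.
Plume center vt = 0.79 × 63 = 49.77 m, so the well at 46 m is 3.77 m upgradient of the peak.
√(4πDt) = 18.45 m, giving peak height M/(n_e·A·√(4πDt)) = 21/(0.44 × 16 × 18.45) = 0.1617 kg/m³.
(x−vt)²/(4Dt) = (-3.77)²/(4 × 0.43 × 63) = 0.1312; exp(−0.1312) = 0.8770.
C = 0.1617 × 0.8770 = 0.142 kg/m³.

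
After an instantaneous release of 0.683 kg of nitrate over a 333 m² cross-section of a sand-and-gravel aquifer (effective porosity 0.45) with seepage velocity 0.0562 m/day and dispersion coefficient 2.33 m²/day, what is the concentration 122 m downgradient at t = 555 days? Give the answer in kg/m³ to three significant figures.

7.26e-06 kg/m³

For an instantaneous plane source, C(x,t) = M/(n_e·A·√(4πDt)) · exp(−(x−vt)²/(4Dt)), with n_e·A the pore (flow) area.
Plume center vt = 0.0562 × 555 = 31.191 m, so the well at 122 m is 90.809 m downgradient of the peak.
√(4πDt) = 127.5 m, giving peak height M/(n_e·A·√(4πDt)) = 0.683/(0.45 × 333 × 127.5) = 3.575e-05 kg/m³.
(x−vt)²/(4Dt) = (90.809)²/(4 × 2.33 × 555) = 1.594; exp(−1.594) = 0.2031.
C = 3.575e-05 × 0.2031 = 7.26e-06 kg/m³.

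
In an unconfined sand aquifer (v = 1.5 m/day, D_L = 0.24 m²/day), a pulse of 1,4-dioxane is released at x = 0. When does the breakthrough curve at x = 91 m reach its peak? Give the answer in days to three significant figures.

For the 1D instantaneous-source solution, setting ∂C/∂t = 0 at fixed x gives v²t² + 2Dt − x² = 0, so t = (√(D² + v²x²) − D)/v².
√(D² + v²x²) = √(0.24² + 1.5² × 91²) = 136.5; v² = 2.25.
t = (136.5 − 0.24)/2.25 = 60.6 days (vs. the pure-advection estimate x/v = 60.7 d).

60.6 days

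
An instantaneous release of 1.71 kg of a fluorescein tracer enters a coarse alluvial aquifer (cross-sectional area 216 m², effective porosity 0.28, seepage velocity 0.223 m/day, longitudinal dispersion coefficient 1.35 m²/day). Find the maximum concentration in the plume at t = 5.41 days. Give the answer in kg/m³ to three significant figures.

0.00295 kg/m³

The peak of an instantaneous 1D plume sits at x = vt; there the Gaussian factor is 1 and C_max = M/(n_e·A·√(4πDt)), where n_e·A is the pore area the mass is dissolved in.
√(4πDt) = √(4π × 1.35 × 5.41) = 9.580 m, so C_max = 1.71/(0.28 × 216 × 9.580) = 0.00295 kg/m³.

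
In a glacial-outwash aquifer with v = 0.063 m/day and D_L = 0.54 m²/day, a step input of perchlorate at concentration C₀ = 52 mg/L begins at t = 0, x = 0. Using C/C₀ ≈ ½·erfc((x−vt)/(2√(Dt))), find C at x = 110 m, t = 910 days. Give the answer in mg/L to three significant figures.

2.42 mg/L

For a continuous step input, C/C₀ ≈ ½·erfc((x−vt)/(2√(Dt))).
vt = 0.063 × 910 = 57.33 m and 2√(Dt) = 2√(0.54 × 910) = 44.34 m.
Argument (x−vt)/(2√(Dt)) = (110 − 57.33)/44.34 = 1.188; ½·erfc(1.188) = 0.04647.
C = 52 × 0.04647 = 2.42 mg/L.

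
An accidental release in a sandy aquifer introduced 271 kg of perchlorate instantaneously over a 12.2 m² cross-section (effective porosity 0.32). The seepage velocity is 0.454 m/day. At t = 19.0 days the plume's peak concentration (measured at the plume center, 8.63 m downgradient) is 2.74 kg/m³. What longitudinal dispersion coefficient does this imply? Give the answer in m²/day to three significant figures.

2.69 m²/day

At the plume center C_max = M/(n_e·A·√(4πDt)), so D = M²/(4πt·(n_e·A·C_max)²).
n_e·A·C_max = 0.32 × 12.2 × 2.74 = 10.70 kg/m.
D = 271²/(4π × 19.0 × 10.70²) = 2.69 m²/day.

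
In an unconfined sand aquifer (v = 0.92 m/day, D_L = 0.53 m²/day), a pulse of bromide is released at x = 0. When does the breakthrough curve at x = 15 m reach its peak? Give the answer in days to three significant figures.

15.7 days

For the 1D instantaneous-source solution, setting ∂C/∂t = 0 at fixed x gives v²t² + 2Dt − x² = 0, so t = (√(D² + v²x²) − D)/v².
√(D² + v²x²) = √(0.53² + 0.92² × 15²) = 13.81; v² = 0.8464.
t = (13.81 − 0.53)/0.8464 = 15.7 days (vs. the pure-advection estimate x/v = 16.3 d).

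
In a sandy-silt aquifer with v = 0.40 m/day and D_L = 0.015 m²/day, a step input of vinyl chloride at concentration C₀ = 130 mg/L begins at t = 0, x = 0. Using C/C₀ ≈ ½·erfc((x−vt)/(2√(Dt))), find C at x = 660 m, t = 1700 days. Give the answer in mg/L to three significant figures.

130 mg/L

For a continuous step input, C/C₀ ≈ ½·erfc((x−vt)/(2√(Dt))).
vt = 0.40 × 1700 = 680 m and 2√(Dt) = 2√(0.015 × 1700) = 10.10 m.
Argument (x−vt)/(2√(Dt)) = (660 − 680)/10.10 = -1.980; ½·erfc(-1.980) = 0.9974.
C = 130 × 0.9974 = 130 mg/L.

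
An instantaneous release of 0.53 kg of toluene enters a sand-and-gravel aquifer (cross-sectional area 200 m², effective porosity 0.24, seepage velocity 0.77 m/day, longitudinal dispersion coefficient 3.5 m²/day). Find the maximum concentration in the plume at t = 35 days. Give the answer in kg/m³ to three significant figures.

The peak of an instantaneous 1D plume sits at x = vt; there the Gaussian factor is 1 and C_max = M/(n_e·A·√(4πDt)), where n_e·A is the pore area the mass is dissolved in.
√(4πDt) = √(4π × 3.5 × 35) = 39.23 m, so C_max = 0.53/(0.24 × 200 × 39.23) = 0.000281 kg/m³.

0.000281 kg/m³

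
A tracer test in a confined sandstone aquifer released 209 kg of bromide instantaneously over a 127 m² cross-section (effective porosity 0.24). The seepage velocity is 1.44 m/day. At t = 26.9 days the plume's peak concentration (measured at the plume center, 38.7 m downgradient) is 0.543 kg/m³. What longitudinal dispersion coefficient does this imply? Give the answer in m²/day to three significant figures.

At the plume center C_max = M/(n_e·A·√(4πDt)), so D = M²/(4πt·(n_e·A·C_max)²).
n_e·A·C_max = 0.24 × 127 × 0.543 = 16.55 kg/m.
D = 209²/(4π × 26.9 × 16.55²) = 0.472 m²/day.

0.472 m²/day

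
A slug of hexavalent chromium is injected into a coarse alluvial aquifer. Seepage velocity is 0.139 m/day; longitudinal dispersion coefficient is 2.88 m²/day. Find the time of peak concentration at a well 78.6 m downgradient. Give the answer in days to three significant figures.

436 days

For the 1D instantaneous-source solution, setting ∂C/∂t = 0 at fixed x gives v²t² + 2Dt − x² = 0, so t = (√(D² + v²x²) − D)/v².
√(D² + v²x²) = √(2.88² + 0.139² × 78.6²) = 11.30; v² = 0.019321.
t = (11.30 − 2.88)/0.019321 = 436 days (vs. the pure-advection estimate x/v = 565 d).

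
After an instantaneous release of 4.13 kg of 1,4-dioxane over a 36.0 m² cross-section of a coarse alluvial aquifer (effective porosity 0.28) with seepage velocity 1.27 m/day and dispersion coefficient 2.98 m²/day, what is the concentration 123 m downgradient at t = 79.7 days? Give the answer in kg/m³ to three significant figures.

For an instantaneous plane source, C(x,t) = M/(n_e·A·√(4πDt)) · exp(−(x−vt)²/(4Dt)), with n_e·A the pore (flow) area.
Plume center vt = 1.27 × 79.7 = 101.219 m, so the well at 123 m is 21.781 m downgradient of the peak.
√(4πDt) = 54.63 m, giving peak height M/(n_e·A·√(4πDt)) = 4.13/(0.28 × 36.0 × 54.63) = 0.007500 kg/m³.
(x−vt)²/(4Dt) = (21.781)²/(4 × 2.98 × 79.7) = 0.4994; exp(−0.4994) = 0.6069.
C = 0.007500 × 0.6069 = 0.00455 kg/m³.

0.00455 kg/m³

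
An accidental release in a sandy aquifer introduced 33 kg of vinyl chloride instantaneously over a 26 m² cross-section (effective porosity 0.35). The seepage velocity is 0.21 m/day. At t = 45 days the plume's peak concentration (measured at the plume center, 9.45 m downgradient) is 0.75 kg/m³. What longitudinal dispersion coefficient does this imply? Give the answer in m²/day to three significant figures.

0.0413 m²/day

At the plume center C_max = M/(n_e·A·√(4πDt)), so D = M²/(4πt·(n_e·A·C_max)²).
n_e·A·C_max = 0.35 × 26 × 0.75 = 6.825 kg/m.
D = 33²/(4π × 45 × 6.825²) = 0.0413 m²/day.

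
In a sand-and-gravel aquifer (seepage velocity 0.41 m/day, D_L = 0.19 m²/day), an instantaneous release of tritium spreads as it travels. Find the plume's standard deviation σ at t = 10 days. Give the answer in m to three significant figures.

1.95 m

Dispersive spreading gives a Gaussian with σ² = 2Dt; advection only shifts the center.
σ = √(2 × 0.19 × 10) = 1.95 m.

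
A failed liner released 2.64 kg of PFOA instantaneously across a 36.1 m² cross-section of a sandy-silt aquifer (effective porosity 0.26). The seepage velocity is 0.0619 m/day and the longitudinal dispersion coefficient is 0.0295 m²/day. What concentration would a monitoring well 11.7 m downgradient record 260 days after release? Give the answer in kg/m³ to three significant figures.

0.0153 kg/m³

For an instantaneous plane source, C(x,t) = M/(n_e·A·√(4πDt)) · exp(−(x−vt)²/(4Dt)), with n_e·A the pore (flow) area.
Plume center vt = 0.0619 × 260 = 16.094 m, so the well at 11.7 m is 4.394 m upgradient of the peak.
√(4πDt) = 9.818 m, giving peak height M/(n_e·A·√(4πDt)) = 2.64/(0.26 × 36.1 × 9.818) = 0.02865 kg/m³.
(x−vt)²/(4Dt) = (-4.394)²/(4 × 0.0295 × 260) = 0.6293; exp(−0.6293) = 0.5330.
C = 0.02865 × 0.5330 = 0.0153 kg/m³.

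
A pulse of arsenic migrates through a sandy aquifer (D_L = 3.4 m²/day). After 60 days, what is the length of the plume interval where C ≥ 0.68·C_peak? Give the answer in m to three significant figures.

35.5 m

The plume is Gaussian with σ = √(2Dt) = √(2 × 3.4 × 60) = 20.20 m.
C/C_peak = exp(−Δx²/(2σ²)) = 0.68 ⇒ Δx = σ·√(−2 ln 0.68) = 20.20 × 0.8783 = 17.74 m.
Width = 2Δx = 35.5 m.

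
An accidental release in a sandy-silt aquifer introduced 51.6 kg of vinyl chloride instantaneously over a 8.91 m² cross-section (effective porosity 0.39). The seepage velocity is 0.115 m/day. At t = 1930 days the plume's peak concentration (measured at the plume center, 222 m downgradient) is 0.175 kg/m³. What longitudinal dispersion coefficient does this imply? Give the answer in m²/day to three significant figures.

At the plume center C_max = M/(n_e·A·√(4πDt)), so D = M²/(4πt·(n_e·A·C_max)²).
n_e·A·C_max = 0.39 × 8.91 × 0.175 = 0.6081 kg/m.
D = 51.6²/(4π × 1930 × 0.6081²) = 0.297 m²/day.

0.297 m²/day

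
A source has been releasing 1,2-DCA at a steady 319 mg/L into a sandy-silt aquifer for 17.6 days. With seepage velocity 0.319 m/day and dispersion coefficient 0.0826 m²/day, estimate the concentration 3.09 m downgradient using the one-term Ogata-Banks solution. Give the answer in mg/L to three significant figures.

For a continuous step input, C/C₀ ≈ ½·erfc((x−vt)/(2√(Dt))).
vt = 0.319 × 17.6 = 5.6144 m and 2√(Dt) = 2√(0.0826 × 17.6) = 2.411 m.
Argument (x−vt)/(2√(Dt)) = (3.09 − 5.6144)/2.411 = -1.047; ½·erfc(-1.047) = 0.9307.
C = 319 × 0.9307 = 297 mg/L.

297 mg/L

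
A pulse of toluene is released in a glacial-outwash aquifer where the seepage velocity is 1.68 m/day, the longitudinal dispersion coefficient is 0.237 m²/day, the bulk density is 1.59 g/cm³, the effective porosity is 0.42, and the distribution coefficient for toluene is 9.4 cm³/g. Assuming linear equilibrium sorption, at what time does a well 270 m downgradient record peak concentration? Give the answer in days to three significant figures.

5880 days

Retardation factor R = 1 + ρ_b·K_d/n = 1 + 1.59 × 9.4/0.42 = 36.59.
Sorption retards both mechanisms: v_R = v/R = 0.04591 m/day, D_R = D/R = 0.006477 m²/day.
Peak time from v_R²t² + 2D_R t − x² = 0: t = (√(D_R² + v_R²x²) − D_R)/v_R².
√(D_R² + v_R²x²) = √(0.006477² + 0.04591² × 270²) = 12.40; v_R² = 0.002108.
t = (12.40 − 0.006477)/0.002108 = 5880 days.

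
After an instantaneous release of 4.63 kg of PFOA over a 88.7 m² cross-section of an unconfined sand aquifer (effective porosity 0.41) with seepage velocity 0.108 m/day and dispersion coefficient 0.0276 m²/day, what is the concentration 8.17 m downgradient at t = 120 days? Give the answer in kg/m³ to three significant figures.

0.00349 kg/m³

For an instantaneous plane source, C(x,t) = M/(n_e·A·√(4πDt)) · exp(−(x−vt)²/(4Dt)), with n_e·A the pore (flow) area.
Plume center vt = 0.108 × 120 = 12.96 m, so the well at 8.17 m is 4.79 m upgradient of the peak.
√(4πDt) = 6.451 m, giving peak height M/(n_e·A·√(4πDt)) = 4.63/(0.41 × 88.7 × 6.451) = 0.01974 kg/m³.
(x−vt)²/(4Dt) = (-4.79)²/(4 × 0.0276 × 120) = 1.732; exp(−1.732) = 0.1769.
C = 0.01974 × 0.1769 = 0.00349 kg/m³.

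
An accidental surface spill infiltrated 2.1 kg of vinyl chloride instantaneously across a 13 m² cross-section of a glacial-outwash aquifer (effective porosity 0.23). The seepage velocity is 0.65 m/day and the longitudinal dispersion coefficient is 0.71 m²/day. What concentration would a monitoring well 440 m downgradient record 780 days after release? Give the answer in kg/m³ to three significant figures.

0.00111 kg/m³

For an instantaneous plane source, C(x,t) = M/(n_e·A·√(4πDt)) · exp(−(x−vt)²/(4Dt)), with n_e·A the pore (flow) area.
Plume center vt = 0.65 × 780 = 507 m, so the well at 440 m is 67 m upgradient of the peak.
√(4πDt) = 83.42 m, giving peak height M/(n_e·A·√(4πDt)) = 2.1/(0.23 × 13 × 83.42) = 0.008419 kg/m³.
(x−vt)²/(4Dt) = (-67)²/(4 × 0.71 × 780) = 2.026; exp(−2.026) = 0.1319.
C = 0.008419 × 0.1319 = 0.00111 kg/m³.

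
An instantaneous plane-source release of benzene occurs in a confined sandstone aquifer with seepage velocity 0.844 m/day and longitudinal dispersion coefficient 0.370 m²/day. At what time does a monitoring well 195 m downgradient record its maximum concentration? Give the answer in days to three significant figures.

231 days

For the 1D instantaneous-source solution, setting ∂C/∂t = 0 at fixed x gives v²t² + 2Dt − x² = 0, so t = (√(D² + v²x²) − D)/v².
√(D² + v²x²) = √(0.370² + 0.844² × 195²) = 164.6; v² = 0.712336.
t = (164.6 − 0.370)/0.712336 = 231 days (vs. the pure-advection estimate x/v = 231 d).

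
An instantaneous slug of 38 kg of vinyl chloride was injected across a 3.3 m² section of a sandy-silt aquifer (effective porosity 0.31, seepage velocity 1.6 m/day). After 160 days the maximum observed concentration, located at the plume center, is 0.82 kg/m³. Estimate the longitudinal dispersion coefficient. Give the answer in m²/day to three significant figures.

At the plume center C_max = M/(n_e·A·√(4πDt)), so D = M²/(4πt·(n_e·A·C_max)²).
n_e·A·C_max = 0.31 × 3.3 × 0.82 = 0.8389 kg/m.
D = 38²/(4π × 160 × 0.8389²) = 1.02 m²/day.

1.02 m²/day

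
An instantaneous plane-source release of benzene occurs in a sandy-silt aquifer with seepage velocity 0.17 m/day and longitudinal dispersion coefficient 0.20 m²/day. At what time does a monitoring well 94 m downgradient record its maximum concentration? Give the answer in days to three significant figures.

For the 1D instantaneous-source solution, setting ∂C/∂t = 0 at fixed x gives v²t² + 2Dt − x² = 0, so t = (√(D² + v²x²) − D)/v².
√(D² + v²x²) = √(0.20² + 0.17² × 94²) = 15.98; v² = 0.0289.
t = (15.98 − 0.20)/0.0289 = 546 days (vs. the pure-advection estimate x/v = 553 d).

546 days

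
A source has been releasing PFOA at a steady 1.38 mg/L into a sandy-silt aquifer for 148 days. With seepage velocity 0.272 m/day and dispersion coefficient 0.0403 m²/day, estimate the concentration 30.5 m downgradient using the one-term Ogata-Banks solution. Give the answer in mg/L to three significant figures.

For a continuous step input, C/C₀ ≈ ½·erfc((x−vt)/(2√(Dt))).
vt = 0.272 × 148 = 40.256 m and 2√(Dt) = 2√(0.0403 × 148) = 4.884 m.
Argument (x−vt)/(2√(Dt)) = (30.5 − 40.256)/4.884 = -1.998; ½·erfc(-1.998) = 0.9976.
C = 1.38 × 0.9976 = 1.38 mg/L.

1.38 mg/L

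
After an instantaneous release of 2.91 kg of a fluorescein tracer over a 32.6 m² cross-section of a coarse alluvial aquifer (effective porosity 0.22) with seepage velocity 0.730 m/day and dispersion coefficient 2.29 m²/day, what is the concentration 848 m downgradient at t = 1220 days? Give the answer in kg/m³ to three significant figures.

0.00184 kg/m³

For an instantaneous plane source, C(x,t) = M/(n_e·A·√(4πDt)) · exp(−(x−vt)²/(4Dt)), with n_e·A the pore (flow) area.
Plume center vt = 0.730 × 1220 = 890.6 m, so the well at 848 m is 42.6 m upgradient of the peak.
√(4πDt) = 187.4 m, giving peak height M/(n_e·A·√(4πDt)) = 2.91/(0.22 × 32.6 × 187.4) = 0.002165 kg/m³.
(x−vt)²/(4Dt) = (-42.6)²/(4 × 2.29 × 1220) = 0.1624; exp(−0.1624) = 0.8501.
C = 0.002165 × 0.8501 = 0.00184 kg/m³.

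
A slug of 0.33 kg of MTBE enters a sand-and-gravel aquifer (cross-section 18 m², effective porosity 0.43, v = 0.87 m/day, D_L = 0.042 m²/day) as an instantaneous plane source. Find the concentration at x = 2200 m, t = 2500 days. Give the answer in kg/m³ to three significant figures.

0.000265 kg/m³

For an instantaneous plane source, C(x,t) = M/(n_e·A·√(4πDt)) · exp(−(x−vt)²/(4Dt)), with n_e·A the pore (flow) area.
Plume center vt = 0.87 × 2500 = 2175 m, so the well at 2200 m is 25 m downgradient of the peak.
√(4πDt) = 36.32 m, giving peak height M/(n_e·A·√(4πDt)) = 0.33/(0.43 × 18 × 36.32) = 0.001174 kg/m³.
(x−vt)²/(4Dt) = (25)²/(4 × 0.042 × 2500) = 1.488; exp(−1.488) = 0.2258.
C = 0.001174 × 0.2258 = 0.000265 kg/m³.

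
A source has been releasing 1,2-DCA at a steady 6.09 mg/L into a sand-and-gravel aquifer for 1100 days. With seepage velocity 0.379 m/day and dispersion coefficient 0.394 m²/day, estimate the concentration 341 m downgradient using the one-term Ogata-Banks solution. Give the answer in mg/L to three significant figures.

6.06 mg/L

For a continuous step input, C/C₀ ≈ ½·erfc((x−vt)/(2√(Dt))).
vt = 0.379 × 1100 = 416.9 m and 2√(Dt) = 2√(0.394 × 1100) = 41.64 m.
Argument (x−vt)/(2√(Dt)) = (341 − 416.9)/41.64 = -1.823; ½·erfc(-1.823) = 0.9950.
C = 6.09 × 0.9950 = 6.06 mg/L.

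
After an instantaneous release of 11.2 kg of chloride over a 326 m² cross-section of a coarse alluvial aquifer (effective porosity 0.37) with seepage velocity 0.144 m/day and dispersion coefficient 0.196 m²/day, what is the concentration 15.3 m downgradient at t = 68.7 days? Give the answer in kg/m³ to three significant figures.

For an instantaneous plane source, C(x,t) = M/(n_e·A·√(4πDt)) · exp(−(x−vt)²/(4Dt)), with n_e·A the pore (flow) area.
Plume center vt = 0.144 × 68.7 = 9.8928 m, so the well at 15.3 m is 5.4072 m downgradient of the peak.
√(4πDt) = 13.01 m, giving peak height M/(n_e·A·√(4πDt)) = 11.2/(0.37 × 326 × 13.01) = 0.007137 kg/m³.
(x−vt)²/(4Dt) = (5.4072)²/(4 × 0.196 × 68.7) = 0.5428; exp(−0.5428) = 0.5811.
C = 0.007137 × 0.5811 = 0.00415 kg/m³.

0.00415 kg/m³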